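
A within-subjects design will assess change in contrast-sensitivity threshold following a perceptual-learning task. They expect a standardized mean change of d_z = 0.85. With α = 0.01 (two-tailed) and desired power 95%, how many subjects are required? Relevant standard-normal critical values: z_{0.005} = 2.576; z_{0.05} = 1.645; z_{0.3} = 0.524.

n = 25 pairs

For a paired (one-sample on differences) test: n = ((z_{α/2} + z_β) / d)².
z_{α/2} + z_β = 2.576 + 1.645 = 4.221.
n = (4.221 / 0.85)² = 4.966² = 24.66.
Round up.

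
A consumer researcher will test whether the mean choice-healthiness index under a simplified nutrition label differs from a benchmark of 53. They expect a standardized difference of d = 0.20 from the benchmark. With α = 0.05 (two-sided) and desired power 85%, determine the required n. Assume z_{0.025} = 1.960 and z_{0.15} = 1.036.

For a one-sample test: n = ((z_{α/2} + z_β) / d)².
z_{α/2} + z_β = 1.960 + 1.036 = 2.996.
n = (2.996 / 0.20)² = 14.980² = 224.40.
Round up.

n = 225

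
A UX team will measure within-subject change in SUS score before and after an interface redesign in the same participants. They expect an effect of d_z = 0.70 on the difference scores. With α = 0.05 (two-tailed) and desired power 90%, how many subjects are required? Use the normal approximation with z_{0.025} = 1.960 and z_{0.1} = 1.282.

For a paired (one-sample on differences) test: n = ((z_{α/2} + z_β) / d)².
z_{α/2} + z_β = 1.960 + 1.282 = 3.242.
n = (3.242 / 0.70)² = 4.631² = 21.45.
Round up.

n = 22 pairs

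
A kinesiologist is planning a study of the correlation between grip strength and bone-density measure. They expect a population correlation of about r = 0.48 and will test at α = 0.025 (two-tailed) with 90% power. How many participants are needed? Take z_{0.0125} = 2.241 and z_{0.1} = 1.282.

n = 49

Fisher's z: C = ½·ln((1+r)/(1−r)) = ½·ln(2.8462) = 0.5230.
n = ((z_{α/2} + z_β)/C)² + 3.
(2.241 + 1.282) / 0.5230 = 3.523 / 0.5230 = 6.736.
n = 6.736² + 3 = 45.38 + 3 = 48.4.
Round up.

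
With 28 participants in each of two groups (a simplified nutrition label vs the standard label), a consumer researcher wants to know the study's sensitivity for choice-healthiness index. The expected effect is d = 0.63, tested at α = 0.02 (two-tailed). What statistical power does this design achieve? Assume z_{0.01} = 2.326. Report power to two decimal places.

For two equal groups, power = Φ(d·√(n/2) − z_{α/2}).
d·√(n/2) = 0.63 × √(28/2) = 0.63 × 3.742 = 2.357.
z_β = 2.357 − 2.326 = 0.031.
Power = Φ(0.031) = 0.512.

power ≈ 0.51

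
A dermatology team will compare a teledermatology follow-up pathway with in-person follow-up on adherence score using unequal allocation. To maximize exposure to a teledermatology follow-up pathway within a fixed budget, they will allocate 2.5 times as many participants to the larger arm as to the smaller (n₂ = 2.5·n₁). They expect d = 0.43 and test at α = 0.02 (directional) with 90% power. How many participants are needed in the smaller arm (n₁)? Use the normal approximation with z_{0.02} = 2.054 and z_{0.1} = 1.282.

n₁ = 85

With allocation ratio k = n₂/n₁ = 2.5, Var(x̄₁−x̄₂) = σ²(1/n₁ + 1/(k·n₁)) = σ²·(k+1)/(k·n₁).
So n₁ = (1 + 1/k)·((z_{α} + z_β)/d)² = 1.400 × (3.336/0.43)².
n₁ = 1.400 × 60.19 = 84.3.
Round up: n₁ = 85, giving n₂ = ⌈2.5 × 85⌉ = ⌈212.5⌉ = 213.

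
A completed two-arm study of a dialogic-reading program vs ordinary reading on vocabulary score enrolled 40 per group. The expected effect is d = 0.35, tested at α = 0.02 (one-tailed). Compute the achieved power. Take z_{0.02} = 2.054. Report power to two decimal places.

power ≈ 0.31

For two equal groups, power = Φ(d·√(n/2) − z_{α}).
d·√(n/2) = 0.35 × √(40/2) = 0.35 × 4.472 = 1.565.
z_β = 1.565 − 2.054 = -0.489.
Power = Φ(-0.489) = 0.313.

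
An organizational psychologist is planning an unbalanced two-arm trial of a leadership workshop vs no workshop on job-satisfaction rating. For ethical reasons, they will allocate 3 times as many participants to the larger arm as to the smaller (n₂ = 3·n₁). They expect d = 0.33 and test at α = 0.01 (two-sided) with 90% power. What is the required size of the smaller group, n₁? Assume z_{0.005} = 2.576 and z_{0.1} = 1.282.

n₁ = 183

With allocation ratio k = n₂/n₁ = 3, Var(x̄₁−x̄₂) = σ²(1/n₁ + 1/(k·n₁)) = σ²·(k+1)/(k·n₁).
So n₁ = (1 + 1/k)·((z_{α/2} + z_β)/d)² = 1.333 × (3.858/0.33)².
n₁ = 1.333 × 136.68 = 182.2.
Round up: n₁ = 183, giving n₂ = 3 × 183 = 549.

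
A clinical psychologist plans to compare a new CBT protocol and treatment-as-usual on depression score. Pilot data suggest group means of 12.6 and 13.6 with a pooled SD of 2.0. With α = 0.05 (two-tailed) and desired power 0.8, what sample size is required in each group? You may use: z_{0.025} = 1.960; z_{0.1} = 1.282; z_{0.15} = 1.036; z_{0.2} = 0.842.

n = 63 per group

Cohen's d = |M₁ − M₂| / SD_pooled = |12.6 − 13.6| / 2.0 = 1.0 / 2.0 = 0.500.
For two independent groups with equal n: n = 2·((z_{α/2} + z_β) / d)².
z_{α/2} + z_β = 1.960 + 0.842 = 2.802.
n = 2 × (2.802 / 0.500)² = 2 × 5.604² = 2 × 31.40 = 62.8.
Round up to the next whole participant.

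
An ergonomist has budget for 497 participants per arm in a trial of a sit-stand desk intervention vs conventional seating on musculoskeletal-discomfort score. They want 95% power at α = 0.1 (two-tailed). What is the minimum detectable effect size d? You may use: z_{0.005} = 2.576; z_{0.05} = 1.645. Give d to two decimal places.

For two independent groups of n = 497 each: d_min = (z_{α/2} + z_β)·√(2/n).
z-sum = 1.645 + 1.645 = 3.290.
d_min = 3.290 × √(2/497) = 3.290 × 0.0634 = 0.209.

d_min ≈ 0.21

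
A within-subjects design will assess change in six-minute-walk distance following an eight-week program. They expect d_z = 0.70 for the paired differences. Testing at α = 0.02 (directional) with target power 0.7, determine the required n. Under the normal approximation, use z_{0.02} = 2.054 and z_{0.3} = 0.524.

For a paired (one-sample on differences) test: n = ((z_{α} + z_β) / d)².
z_{α} + z_β = 2.054 + 0.524 = 2.578.
n = (2.578 / 0.70)² = 3.683² = 13.56.
Round up.

n = 14 pairs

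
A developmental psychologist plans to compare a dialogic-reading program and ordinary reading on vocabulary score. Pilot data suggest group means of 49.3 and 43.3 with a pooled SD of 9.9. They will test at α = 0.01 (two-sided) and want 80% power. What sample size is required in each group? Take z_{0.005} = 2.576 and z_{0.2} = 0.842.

Cohen's d = |M₁ − M₂| / SD_pooled = |49.3 − 43.3| / 9.9 = 6.0 / 9.9 = 0.606.
For two independent groups with equal n: n = 2·((z_{α/2} + z_β) / d)².
z_{α/2} + z_β = 2.576 + 0.842 = 3.418.
n = 2 × (3.418 / 0.606)² = 2 × 5.640² = 2 × 31.81 = 63.6.
Round up to the next whole participant.

n = 64 per group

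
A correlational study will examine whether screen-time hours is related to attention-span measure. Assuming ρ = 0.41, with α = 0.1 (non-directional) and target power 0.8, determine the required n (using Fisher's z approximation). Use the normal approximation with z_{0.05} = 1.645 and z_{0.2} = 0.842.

Fisher's z: C = ½·ln((1+r)/(1−r)) = ½·ln(2.3898) = 0.4356.
n = ((z_{α/2} + z_β)/C)² + 3.
(1.645 + 0.842) / 0.4356 = 2.487 / 0.4356 = 5.709.
n = 5.709² + 3 = 32.60 + 3 = 35.6.
Round up.

n = 36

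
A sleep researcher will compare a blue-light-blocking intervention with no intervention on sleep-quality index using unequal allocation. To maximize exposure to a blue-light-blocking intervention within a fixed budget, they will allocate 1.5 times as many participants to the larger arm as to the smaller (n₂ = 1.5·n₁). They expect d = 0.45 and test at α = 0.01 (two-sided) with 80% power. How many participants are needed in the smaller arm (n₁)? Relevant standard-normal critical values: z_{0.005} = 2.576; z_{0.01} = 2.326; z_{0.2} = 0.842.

n₁ = 97

With allocation ratio k = n₂/n₁ = 1.5, Var(x̄₁−x̄₂) = σ²(1/n₁ + 1/(k·n₁)) = σ²·(k+1)/(k·n₁).
So n₁ = (1 + 1/k)·((z_{α/2} + z_β)/d)² = 1.667 × (3.418/0.45)².
n₁ = 1.667 × 57.69 = 96.2.
Round up: n₁ = 97, giving n₂ = ⌈1.5 × 97⌉ = ⌈145.5⌉ = 146.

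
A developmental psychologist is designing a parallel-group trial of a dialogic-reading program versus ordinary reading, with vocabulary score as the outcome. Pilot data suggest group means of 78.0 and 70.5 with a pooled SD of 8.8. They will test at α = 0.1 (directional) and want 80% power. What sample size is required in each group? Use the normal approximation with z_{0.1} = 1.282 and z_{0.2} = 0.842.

n = 13 per group

Cohen's d = |M₁ − M₂| / SD_pooled = |78.0 − 70.5| / 8.8 = 7.5 / 8.8 = 0.852.
For two independent groups with equal n: n = 2·((z_{α} + z_β) / d)².
z_{α} + z_β = 1.282 + 0.842 = 2.124.
n = 2 × (2.124 / 0.852)² = 2 × 2.493² = 2 × 6.21 = 12.4.
Round up to the next whole participant.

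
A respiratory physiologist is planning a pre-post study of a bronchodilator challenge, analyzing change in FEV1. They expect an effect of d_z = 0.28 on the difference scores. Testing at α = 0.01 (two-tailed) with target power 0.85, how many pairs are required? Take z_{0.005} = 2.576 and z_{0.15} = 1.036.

n = 167 pairs

For a paired (one-sample on differences) test: n = ((z_{α/2} + z_β) / d)².
z_{α/2} + z_β = 2.576 + 1.036 = 3.612.
n = (3.612 / 0.28)² = 12.900² = 166.41.
Round up.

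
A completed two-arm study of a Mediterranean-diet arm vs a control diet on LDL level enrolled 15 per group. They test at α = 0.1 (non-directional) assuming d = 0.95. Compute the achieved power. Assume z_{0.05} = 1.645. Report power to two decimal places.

power ≈ 0.83

For two equal groups, power = Φ(d·√(n/2) − z_{α/2}).
d·√(n/2) = 0.95 × √(15/2) = 0.95 × 2.739 = 2.602.
z_β = 2.602 − 1.645 = 0.957.
Power = Φ(0.957) = 0.831.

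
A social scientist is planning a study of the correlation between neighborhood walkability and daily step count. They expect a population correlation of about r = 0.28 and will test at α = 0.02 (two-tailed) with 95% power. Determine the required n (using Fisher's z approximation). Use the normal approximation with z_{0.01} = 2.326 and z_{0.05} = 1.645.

Fisher's z: C = ½·ln((1+r)/(1−r)) = ½·ln(1.7778) = 0.2877.
n = ((z_{α/2} + z_β)/C)² + 3.
(2.326 + 1.645) / 0.2877 = 3.971 / 0.2877 = 13.803.
n = 13.803² + 3 = 190.51 + 3 = 193.5.
Round up.

n = 194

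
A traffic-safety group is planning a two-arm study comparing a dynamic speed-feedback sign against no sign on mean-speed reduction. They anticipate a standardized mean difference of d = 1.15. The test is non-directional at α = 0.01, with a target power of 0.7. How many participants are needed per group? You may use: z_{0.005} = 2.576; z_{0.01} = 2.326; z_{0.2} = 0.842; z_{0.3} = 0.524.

For two independent groups with equal n: n = 2·((z_{α/2} + z_β) / d)².
z_{α/2} + z_β = 2.576 + 0.524 = 3.100.
n = 2 × (3.100 / 1.15)² = 2 × 2.696² = 2 × 7.27 = 14.5.
Round up to the next whole participant.

n = 15 per group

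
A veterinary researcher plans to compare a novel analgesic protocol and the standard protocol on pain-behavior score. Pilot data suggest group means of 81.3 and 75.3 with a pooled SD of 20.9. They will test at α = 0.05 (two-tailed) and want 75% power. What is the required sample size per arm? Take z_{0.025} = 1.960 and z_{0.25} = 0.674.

n = 169 per group

Cohen's d = |M₁ − M₂| / SD_pooled = |81.3 − 75.3| / 20.9 = 6.0 / 20.9 = 0.287.
For two independent groups with equal n: n = 2·((z_{α/2} + z_β) / d)².
z_{α/2} + z_β = 1.960 + 0.674 = 2.634.
n = 2 × (2.634 / 0.287)² = 2 × 9.178² = 2 × 84.23 = 168.5.
Round up to the next whole participant.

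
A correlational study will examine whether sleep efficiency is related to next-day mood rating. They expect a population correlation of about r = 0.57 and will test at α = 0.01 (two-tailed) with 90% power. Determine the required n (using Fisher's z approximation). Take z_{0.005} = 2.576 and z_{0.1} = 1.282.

Fisher's z: C = ½·ln((1+r)/(1−r)) = ½·ln(3.6512) = 0.6475.
n = ((z_{α/2} + z_β)/C)² + 3.
(2.576 + 1.282) / 0.6475 = 3.858 / 0.6475 = 5.958.
n = 5.958² + 3 = 35.50 + 3 = 38.5.
Round up.

n = 39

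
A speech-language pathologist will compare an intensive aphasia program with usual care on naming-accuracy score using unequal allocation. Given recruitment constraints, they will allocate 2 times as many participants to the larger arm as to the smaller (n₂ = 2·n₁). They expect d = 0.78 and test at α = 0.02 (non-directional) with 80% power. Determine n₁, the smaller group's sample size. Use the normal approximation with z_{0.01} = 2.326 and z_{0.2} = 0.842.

n₁ = 25

With allocation ratio k = n₂/n₁ = 2, Var(x̄₁−x̄₂) = σ²(1/n₁ + 1/(k·n₁)) = σ²·(k+1)/(k·n₁).
So n₁ = (1 + 1/k)·((z_{α/2} + z_β)/d)² = 1.500 × (3.168/0.78)².
n₁ = 1.500 × 16.50 = 24.7.
Round up: n₁ = 25, giving n₂ = 2 × 25 = 50.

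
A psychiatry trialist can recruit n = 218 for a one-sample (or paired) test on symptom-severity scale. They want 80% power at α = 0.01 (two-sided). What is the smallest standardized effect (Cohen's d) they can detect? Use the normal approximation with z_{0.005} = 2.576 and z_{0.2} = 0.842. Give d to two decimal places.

For a single sample (or paired design) of n = 218: d_min = (z_{α/2} + z_β)/√n.
z-sum = 2.576 + 0.842 = 3.418.
d_min = 3.418 / √218 = 3.418 / 14.765 = 0.231.

d_min ≈ 0.23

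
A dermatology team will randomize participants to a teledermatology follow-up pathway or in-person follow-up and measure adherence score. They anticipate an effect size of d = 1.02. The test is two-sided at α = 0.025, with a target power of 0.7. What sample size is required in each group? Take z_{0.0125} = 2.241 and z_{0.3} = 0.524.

For two independent groups with equal n: n = 2·((z_{α/2} + z_β) / d)².
z_{α/2} + z_β = 2.241 + 0.524 = 2.765.
n = 2 × (2.765 / 1.02)² = 2 × 2.711² = 2 × 7.35 = 14.7.
Round up to the next whole participant.

n = 15 per group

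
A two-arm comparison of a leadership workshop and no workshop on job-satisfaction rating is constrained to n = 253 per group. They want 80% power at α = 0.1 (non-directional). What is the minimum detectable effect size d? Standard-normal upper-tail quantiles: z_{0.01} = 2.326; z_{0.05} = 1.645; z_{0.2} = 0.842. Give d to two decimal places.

For two independent groups of n = 253 each: d_min = (z_{α/2} + z_β)·√(2/n).
z-sum = 1.645 + 0.842 = 2.487.
d_min = 2.487 × √(2/253) = 2.487 × 0.0889 = 0.221.

d_min ≈ 0.22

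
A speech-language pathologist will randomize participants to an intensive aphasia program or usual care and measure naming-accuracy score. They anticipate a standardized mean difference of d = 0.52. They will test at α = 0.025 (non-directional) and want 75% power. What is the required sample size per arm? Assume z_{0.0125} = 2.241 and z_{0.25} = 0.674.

For two independent groups with equal n: n = 2·((z_{α/2} + z_β) / d)².
z_{α/2} + z_β = 2.241 + 0.674 = 2.915.
n = 2 × (2.915 / 0.52)² = 2 × 5.606² = 2 × 31.42 = 62.8.
Round up to the next whole participant.

n = 63 per group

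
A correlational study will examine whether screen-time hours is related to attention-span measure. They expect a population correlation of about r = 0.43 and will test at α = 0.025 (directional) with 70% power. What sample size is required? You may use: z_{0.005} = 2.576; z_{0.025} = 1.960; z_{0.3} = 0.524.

Fisher's z: C = ½·ln((1+r)/(1−r)) = ½·ln(2.5088) = 0.4599.
n = ((z_{α} + z_β)/C)² + 3.
(1.960 + 0.524) / 0.4599 = 2.484 / 0.4599 = 5.401.
n = 5.401² + 3 = 29.17 + 3 = 32.2.
Round up.

n = 33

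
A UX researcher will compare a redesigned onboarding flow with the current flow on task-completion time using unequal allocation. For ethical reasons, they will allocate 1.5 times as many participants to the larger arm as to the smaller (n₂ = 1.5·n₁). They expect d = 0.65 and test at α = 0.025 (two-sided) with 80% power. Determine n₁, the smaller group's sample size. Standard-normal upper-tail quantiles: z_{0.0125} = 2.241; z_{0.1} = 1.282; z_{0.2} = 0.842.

With allocation ratio k = n₂/n₁ = 1.5, Var(x̄₁−x̄₂) = σ²(1/n₁ + 1/(k·n₁)) = σ²·(k+1)/(k·n₁).
So n₁ = (1 + 1/k)·((z_{α/2} + z_β)/d)² = 1.667 × (3.083/0.65)².
n₁ = 1.667 × 22.50 = 37.5.
Round up: n₁ = 38, giving n₂ = 1.5 × 38 = 57.

n₁ = 38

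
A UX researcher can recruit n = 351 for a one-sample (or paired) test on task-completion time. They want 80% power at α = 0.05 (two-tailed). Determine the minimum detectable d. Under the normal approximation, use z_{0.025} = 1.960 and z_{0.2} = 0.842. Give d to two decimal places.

For a single sample (or paired design) of n = 351: d_min = (z_{α/2} + z_β)/√n.
z-sum = 1.960 + 0.842 = 2.802.
d_min = 2.802 / √351 = 2.802 / 18.735 = 0.150.

d_min ≈ 0.15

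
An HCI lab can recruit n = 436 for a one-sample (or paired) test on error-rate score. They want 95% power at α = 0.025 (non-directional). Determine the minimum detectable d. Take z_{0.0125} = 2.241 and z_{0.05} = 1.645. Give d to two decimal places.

For a single sample (or paired design) of n = 436: d_min = (z_{α/2} + z_β)/√n.
z-sum = 2.241 + 1.645 = 3.886.
d_min = 3.886 / √436 = 3.886 / 20.881 = 0.186.

d_min ≈ 0.19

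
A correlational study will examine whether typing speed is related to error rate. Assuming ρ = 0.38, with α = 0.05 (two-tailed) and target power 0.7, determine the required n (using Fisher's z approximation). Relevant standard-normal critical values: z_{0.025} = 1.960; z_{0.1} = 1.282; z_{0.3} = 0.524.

Fisher's z: C = ½·ln((1+r)/(1−r)) = ½·ln(2.2258) = 0.4001.
n = ((z_{α/2} + z_β)/C)² + 3.
(1.960 + 0.524) / 0.4001 = 2.484 / 0.4001 = 6.208.
n = 6.208² + 3 = 38.54 + 3 = 41.5.
Round up.

n = 42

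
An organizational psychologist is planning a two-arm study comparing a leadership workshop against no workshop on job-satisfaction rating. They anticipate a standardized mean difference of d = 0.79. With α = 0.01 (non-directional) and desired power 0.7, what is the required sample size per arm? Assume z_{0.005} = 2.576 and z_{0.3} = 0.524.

For two independent groups with equal n: n = 2·((z_{α/2} + z_β) / d)².
z_{α/2} + z_β = 2.576 + 0.524 = 3.100.
n = 2 × (3.100 / 0.79)² = 2 × 3.924² = 2 × 15.40 = 30.8.
Round up to the next whole participant.

n = 31 per group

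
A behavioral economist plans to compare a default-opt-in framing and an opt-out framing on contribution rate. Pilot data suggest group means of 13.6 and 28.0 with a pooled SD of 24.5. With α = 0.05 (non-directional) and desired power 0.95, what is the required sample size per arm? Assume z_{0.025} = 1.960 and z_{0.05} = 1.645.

Cohen's d = |M₁ − M₂| / SD_pooled = |13.6 − 28.0| / 24.5 = 14.4 / 24.5 = 0.588.
For two independent groups with equal n: n = 2·((z_{α/2} + z_β) / d)².
z_{α/2} + z_β = 1.960 + 1.645 = 3.605.
n = 2 × (3.605 / 0.588)² = 2 × 6.131² = 2 × 37.59 = 75.2.
Round up to the next whole participant.

n = 76 per group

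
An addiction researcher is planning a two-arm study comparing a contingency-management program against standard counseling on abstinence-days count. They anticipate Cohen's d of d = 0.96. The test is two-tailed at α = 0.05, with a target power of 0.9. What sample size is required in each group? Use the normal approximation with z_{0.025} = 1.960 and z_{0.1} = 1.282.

For two independent groups with equal n: n = 2·((z_{α/2} + z_β) / d)².
z_{α/2} + z_β = 1.960 + 1.282 = 3.242.
n = 2 × (3.242 / 0.96)² = 2 × 3.377² = 2 × 11.40 = 22.8.
Round up to the next whole participant.

n = 23 per group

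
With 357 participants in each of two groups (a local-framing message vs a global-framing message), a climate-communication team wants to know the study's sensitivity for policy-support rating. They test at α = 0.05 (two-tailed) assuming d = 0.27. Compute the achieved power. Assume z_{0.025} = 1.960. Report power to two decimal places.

For two equal groups, power = Φ(d·√(n/2) − z_{α/2}).
d·√(n/2) = 0.27 × √(357/2) = 0.27 × 13.360 = 3.607.
z_β = 3.607 − 1.960 = 1.647.
Power = Φ(1.647) = 0.950.

power ≈ 0.95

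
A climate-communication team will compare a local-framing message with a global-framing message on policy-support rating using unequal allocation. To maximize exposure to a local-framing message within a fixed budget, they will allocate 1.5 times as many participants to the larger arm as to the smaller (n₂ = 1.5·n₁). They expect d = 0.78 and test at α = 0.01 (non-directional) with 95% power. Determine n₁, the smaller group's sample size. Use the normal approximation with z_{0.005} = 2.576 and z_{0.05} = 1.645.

n₁ = 49

With allocation ratio k = n₂/n₁ = 1.5, Var(x̄₁−x̄₂) = σ²(1/n₁ + 1/(k·n₁)) = σ²·(k+1)/(k·n₁).
So n₁ = (1 + 1/k)·((z_{α/2} + z_β)/d)² = 1.667 × (4.221/0.78)².
n₁ = 1.667 × 29.28 = 48.8.
Round up: n₁ = 49, giving n₂ = ⌈1.5 × 49⌉ = ⌈73.5⌉ = 74.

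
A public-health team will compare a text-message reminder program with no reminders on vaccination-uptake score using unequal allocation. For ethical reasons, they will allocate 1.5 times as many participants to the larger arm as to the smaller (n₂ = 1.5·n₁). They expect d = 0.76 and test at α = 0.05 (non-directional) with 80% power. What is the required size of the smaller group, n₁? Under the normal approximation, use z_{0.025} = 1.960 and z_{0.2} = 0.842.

n₁ = 23

With allocation ratio k = n₂/n₁ = 1.5, Var(x̄₁−x̄₂) = σ²(1/n₁ + 1/(k·n₁)) = σ²·(k+1)/(k·n₁).
So n₁ = (1 + 1/k)·((z_{α/2} + z_β)/d)² = 1.667 × (2.802/0.76)².
n₁ = 1.667 × 13.59 = 22.7.
Round up: n₁ = 23, giving n₂ = ⌈1.5 × 23⌉ = ⌈34.5⌉ = 35.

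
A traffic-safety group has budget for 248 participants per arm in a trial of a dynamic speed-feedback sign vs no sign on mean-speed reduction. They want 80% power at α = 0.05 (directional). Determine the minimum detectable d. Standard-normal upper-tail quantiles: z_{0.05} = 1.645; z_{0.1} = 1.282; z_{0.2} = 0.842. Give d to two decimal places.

d_min ≈ 0.22

For two independent groups of n = 248 each: d_min = (z_{α} + z_β)·√(2/n).
z-sum = 1.645 + 0.842 = 2.487.
d_min = 2.487 × √(2/248) = 2.487 × 0.0898 = 0.223.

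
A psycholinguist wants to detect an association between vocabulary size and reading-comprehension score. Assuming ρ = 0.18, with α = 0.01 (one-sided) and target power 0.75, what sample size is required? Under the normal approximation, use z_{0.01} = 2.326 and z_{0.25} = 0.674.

n = 275

Fisher's z: C = ½·ln((1+r)/(1−r)) = ½·ln(1.4390) = 0.1820.
n = ((z_{α} + z_β)/C)² + 3.
(2.326 + 0.674) / 0.1820 = 3.000 / 0.1820 = 16.484.
n = 16.484² + 3 = 271.71 + 3 = 274.7.
Round up.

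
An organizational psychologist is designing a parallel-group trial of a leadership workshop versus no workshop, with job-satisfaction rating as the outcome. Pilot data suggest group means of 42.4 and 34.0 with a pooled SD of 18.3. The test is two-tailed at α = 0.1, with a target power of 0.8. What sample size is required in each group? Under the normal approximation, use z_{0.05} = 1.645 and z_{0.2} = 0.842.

n = 59 per group

Cohen's d = |M₁ − M₂| / SD_pooled = |42.4 − 34.0| / 18.3 = 8.4 / 18.3 = 0.459.
For two independent groups with equal n: n = 2·((z_{α/2} + z_β) / d)².
z_{α/2} + z_β = 1.645 + 0.842 = 2.487.
n = 2 × (2.487 / 0.459)² = 2 × 5.418² = 2 × 29.36 = 58.7.
Round up to the next whole participant.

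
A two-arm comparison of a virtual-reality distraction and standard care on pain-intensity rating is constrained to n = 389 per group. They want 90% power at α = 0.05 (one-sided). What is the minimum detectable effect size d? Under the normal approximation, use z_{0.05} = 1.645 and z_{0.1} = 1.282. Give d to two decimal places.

For two independent groups of n = 389 each: d_min = (z_{α} + z_β)·√(2/n).
z-sum = 1.645 + 1.282 = 2.927.
d_min = 2.927 × √(2/389) = 2.927 × 0.0717 = 0.210.

d_min ≈ 0.21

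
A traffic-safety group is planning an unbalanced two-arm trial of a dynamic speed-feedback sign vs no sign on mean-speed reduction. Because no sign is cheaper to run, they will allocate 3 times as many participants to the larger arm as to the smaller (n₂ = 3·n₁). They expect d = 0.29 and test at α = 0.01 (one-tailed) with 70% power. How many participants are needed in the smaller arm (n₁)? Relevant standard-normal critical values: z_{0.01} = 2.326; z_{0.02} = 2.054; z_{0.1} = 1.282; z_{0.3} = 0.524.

n₁ = 129

With allocation ratio k = n₂/n₁ = 3, Var(x̄₁−x̄₂) = σ²(1/n₁ + 1/(k·n₁)) = σ²·(k+1)/(k·n₁).
So n₁ = (1 + 1/k)·((z_{α} + z_β)/d)² = 1.333 × (2.850/0.29)².
n₁ = 1.333 × 96.58 = 128.8.
Round up: n₁ = 129, giving n₂ = 3 × 129 = 387.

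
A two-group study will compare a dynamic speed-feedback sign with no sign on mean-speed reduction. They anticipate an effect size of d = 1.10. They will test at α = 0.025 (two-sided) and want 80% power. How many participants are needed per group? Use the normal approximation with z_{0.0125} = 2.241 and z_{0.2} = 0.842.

n = 16 per group

For two independent groups with equal n: n = 2·((z_{α/2} + z_β) / d)².
z_{α/2} + z_β = 2.241 + 0.842 = 3.083.
n = 2 × (3.083 / 1.10)² = 2 × 2.803² = 2 × 7.86 = 15.7.
Round up to the next whole participant.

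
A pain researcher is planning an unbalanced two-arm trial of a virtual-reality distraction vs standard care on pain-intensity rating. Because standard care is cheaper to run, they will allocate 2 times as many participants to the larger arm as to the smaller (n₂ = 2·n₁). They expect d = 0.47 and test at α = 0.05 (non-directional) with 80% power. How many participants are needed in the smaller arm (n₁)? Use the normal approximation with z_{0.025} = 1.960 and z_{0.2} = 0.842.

n₁ = 54

With allocation ratio k = n₂/n₁ = 2, Var(x̄₁−x̄₂) = σ²(1/n₁ + 1/(k·n₁)) = σ²·(k+1)/(k·n₁).
So n₁ = (1 + 1/k)·((z_{α/2} + z_β)/d)² = 1.500 × (2.802/0.47)².
n₁ = 1.500 × 35.54 = 53.3.
Round up: n₁ = 54, giving n₂ = 2 × 54 = 108.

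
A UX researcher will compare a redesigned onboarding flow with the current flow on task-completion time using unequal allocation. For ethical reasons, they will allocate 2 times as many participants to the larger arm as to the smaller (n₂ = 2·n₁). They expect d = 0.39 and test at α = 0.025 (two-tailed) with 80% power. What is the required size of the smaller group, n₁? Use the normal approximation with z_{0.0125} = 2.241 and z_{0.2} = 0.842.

n₁ = 94

With allocation ratio k = n₂/n₁ = 2, Var(x̄₁−x̄₂) = σ²(1/n₁ + 1/(k·n₁)) = σ²·(k+1)/(k·n₁).
So n₁ = (1 + 1/k)·((z_{α/2} + z_β)/d)² = 1.500 × (3.083/0.39)².
n₁ = 1.500 × 62.49 = 93.7.
Round up: n₁ = 94, giving n₂ = 2 × 94 = 188.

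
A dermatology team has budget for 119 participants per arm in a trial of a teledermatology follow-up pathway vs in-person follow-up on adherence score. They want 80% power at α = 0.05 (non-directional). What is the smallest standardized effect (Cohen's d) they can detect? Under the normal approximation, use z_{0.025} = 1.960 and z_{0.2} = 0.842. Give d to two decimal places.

For two independent groups of n = 119 each: d_min = (z_{α/2} + z_β)·√(2/n).
z-sum = 1.960 + 0.842 = 2.802.
d_min = 2.802 × √(2/119) = 2.802 × 0.1296 = 0.363.

d_min ≈ 0.36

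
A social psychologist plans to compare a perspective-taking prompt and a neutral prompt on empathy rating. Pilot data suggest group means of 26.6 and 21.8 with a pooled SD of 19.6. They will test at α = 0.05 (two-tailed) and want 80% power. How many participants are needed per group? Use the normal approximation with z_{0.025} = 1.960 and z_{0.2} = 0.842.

Cohen's d = |M₁ − M₂| / SD_pooled = |26.6 − 21.8| / 19.6 = 4.8 / 19.6 = 0.245.
For two independent groups with equal n: n = 2·((z_{α/2} + z_β) / d)².
z_{α/2} + z_β = 1.960 + 0.842 = 2.802.
n = 2 × (2.802 / 0.245)² = 2 × 11.437² = 2 × 130.80 = 261.6.
Round up to the next whole participant.

n = 262 per group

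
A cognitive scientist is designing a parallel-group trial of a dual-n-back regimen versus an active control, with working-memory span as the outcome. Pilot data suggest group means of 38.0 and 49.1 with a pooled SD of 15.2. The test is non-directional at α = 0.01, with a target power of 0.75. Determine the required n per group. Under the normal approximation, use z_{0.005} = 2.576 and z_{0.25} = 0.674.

n = 40 per group

Cohen's d = |M₁ − M₂| / SD_pooled = |38.0 − 49.1| / 15.2 = 11.1 / 15.2 = 0.730.
For two independent groups with equal n: n = 2·((z_{α/2} + z_β) / d)².
z_{α/2} + z_β = 2.576 + 0.674 = 3.250.
n = 2 × (3.250 / 0.730)² = 2 × 4.452² = 2 × 19.82 = 39.6.
Round up to the next whole participant.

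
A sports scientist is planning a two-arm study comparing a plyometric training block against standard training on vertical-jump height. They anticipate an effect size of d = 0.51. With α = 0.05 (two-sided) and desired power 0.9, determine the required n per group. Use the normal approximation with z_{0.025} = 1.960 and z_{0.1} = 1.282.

For two independent groups with equal n: n = 2·((z_{α/2} + z_β) / d)².
z_{α/2} + z_β = 1.960 + 1.282 = 3.242.
n = 2 × (3.242 / 0.51)² = 2 × 6.357² = 2 × 40.41 = 80.8.
Round up to the next whole participant.

n = 81 per group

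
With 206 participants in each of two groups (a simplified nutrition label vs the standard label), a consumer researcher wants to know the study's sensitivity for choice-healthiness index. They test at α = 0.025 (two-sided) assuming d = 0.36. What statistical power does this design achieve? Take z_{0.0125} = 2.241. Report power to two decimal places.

power ≈ 0.92

For two equal groups, power = Φ(d·√(n/2) − z_{α/2}).
d·√(n/2) = 0.36 × √(206/2) = 0.36 × 10.149 = 3.654.
z_β = 3.654 − 2.241 = 1.413.
Power = Φ(1.413) = 0.921.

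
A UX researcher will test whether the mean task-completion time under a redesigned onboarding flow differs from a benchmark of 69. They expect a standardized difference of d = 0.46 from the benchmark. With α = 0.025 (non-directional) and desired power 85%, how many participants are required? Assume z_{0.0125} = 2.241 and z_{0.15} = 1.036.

For a one-sample test: n = ((z_{α/2} + z_β) / d)².
z_{α/2} + z_β = 2.241 + 1.036 = 3.277.
n = (3.277 / 0.46)² = 7.124² = 50.75.
Round up.

n = 51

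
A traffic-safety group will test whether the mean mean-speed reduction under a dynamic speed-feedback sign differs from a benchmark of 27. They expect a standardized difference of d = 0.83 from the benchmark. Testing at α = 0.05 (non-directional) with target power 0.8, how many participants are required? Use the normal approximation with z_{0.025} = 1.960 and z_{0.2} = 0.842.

For a one-sample test: n = ((z_{α/2} + z_β) / d)².
z_{α/2} + z_β = 1.960 + 0.842 = 2.802.
n = (2.802 / 0.83)² = 3.376² = 11.40.
Round up.

n = 12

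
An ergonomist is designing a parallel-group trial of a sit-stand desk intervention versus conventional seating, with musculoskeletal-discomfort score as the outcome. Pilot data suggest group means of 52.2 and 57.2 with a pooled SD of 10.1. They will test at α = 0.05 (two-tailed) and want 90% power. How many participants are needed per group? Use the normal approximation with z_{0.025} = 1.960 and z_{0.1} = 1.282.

n = 86 per group

Cohen's d = |M₁ − M₂| / SD_pooled = |52.2 − 57.2| / 10.1 = 5.0 / 10.1 = 0.495.
For two independent groups with equal n: n = 2·((z_{α/2} + z_β) / d)².
z_{α/2} + z_β = 1.960 + 1.282 = 3.242.
n = 2 × (3.242 / 0.495)² = 2 × 6.549² = 2 × 42.90 = 85.8.
Round up to the next whole participant.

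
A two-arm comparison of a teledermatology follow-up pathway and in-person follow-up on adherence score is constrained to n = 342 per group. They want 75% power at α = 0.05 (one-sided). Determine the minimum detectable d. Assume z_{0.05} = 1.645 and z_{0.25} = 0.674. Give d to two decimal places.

d_min ≈ 0.18

For two independent groups of n = 342 each: d_min = (z_{α} + z_β)·√(2/n).
z-sum = 1.645 + 0.674 = 2.319.
d_min = 2.319 × √(2/342) = 2.319 × 0.0765 = 0.177.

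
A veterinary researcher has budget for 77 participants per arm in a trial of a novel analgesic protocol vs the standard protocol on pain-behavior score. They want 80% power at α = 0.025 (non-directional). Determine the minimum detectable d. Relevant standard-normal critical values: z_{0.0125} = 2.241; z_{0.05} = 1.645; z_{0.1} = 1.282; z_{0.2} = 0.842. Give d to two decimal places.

d_min ≈ 0.50

For two independent groups of n = 77 each: d_min = (z_{α/2} + z_β)·√(2/n).
z-sum = 2.241 + 0.842 = 3.083.
d_min = 3.083 × √(2/77) = 3.083 × 0.1612 = 0.497.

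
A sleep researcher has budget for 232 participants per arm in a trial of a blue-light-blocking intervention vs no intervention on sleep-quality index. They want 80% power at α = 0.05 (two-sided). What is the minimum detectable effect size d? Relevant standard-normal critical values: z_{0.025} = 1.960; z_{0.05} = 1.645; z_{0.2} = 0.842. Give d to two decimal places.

d_min ≈ 0.26

For two independent groups of n = 232 each: d_min = (z_{α/2} + z_β)·√(2/n).
z-sum = 1.960 + 0.842 = 2.802.
d_min = 2.802 × √(2/232) = 2.802 × 0.0928 = 0.260.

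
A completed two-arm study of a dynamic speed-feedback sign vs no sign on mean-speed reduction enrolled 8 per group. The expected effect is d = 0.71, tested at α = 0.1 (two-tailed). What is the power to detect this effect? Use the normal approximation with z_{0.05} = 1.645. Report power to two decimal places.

For two equal groups, power = Φ(d·√(n/2) − z_{α/2}).
d·√(n/2) = 0.71 × √(8/2) = 0.71 × 2.000 = 1.420.
z_β = 1.420 − 1.645 = -0.225.
Power = Φ(-0.225) = 0.411.

power ≈ 0.41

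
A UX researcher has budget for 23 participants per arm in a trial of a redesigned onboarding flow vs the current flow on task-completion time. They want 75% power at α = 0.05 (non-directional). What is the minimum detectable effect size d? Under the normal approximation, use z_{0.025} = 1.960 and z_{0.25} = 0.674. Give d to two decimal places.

d_min ≈ 0.78

For two independent groups of n = 23 each: d_min = (z_{α/2} + z_β)·√(2/n).
z-sum = 1.960 + 0.674 = 2.634.
d_min = 2.634 × √(2/23) = 2.634 × 0.2949 = 0.777.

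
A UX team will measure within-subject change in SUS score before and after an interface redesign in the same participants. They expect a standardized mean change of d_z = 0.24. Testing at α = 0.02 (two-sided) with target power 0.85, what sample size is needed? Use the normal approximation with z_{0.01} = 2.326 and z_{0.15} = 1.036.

For a paired (one-sample on differences) test: n = ((z_{α/2} + z_β) / d)².
z_{α/2} + z_β = 2.326 + 1.036 = 3.362.
n = (3.362 / 0.24)² = 14.008² = 196.23.
Round up.

n = 197 pairs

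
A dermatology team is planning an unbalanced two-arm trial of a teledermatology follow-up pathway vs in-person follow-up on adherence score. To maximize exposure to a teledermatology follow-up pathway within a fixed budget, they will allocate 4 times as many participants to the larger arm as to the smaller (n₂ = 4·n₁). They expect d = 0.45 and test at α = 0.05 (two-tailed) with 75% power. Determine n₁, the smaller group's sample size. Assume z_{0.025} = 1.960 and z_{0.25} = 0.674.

n₁ = 43

With allocation ratio k = n₂/n₁ = 4, Var(x̄₁−x̄₂) = σ²(1/n₁ + 1/(k·n₁)) = σ²·(k+1)/(k·n₁).
So n₁ = (1 + 1/k)·((z_{α/2} + z_β)/d)² = 1.250 × (2.634/0.45)².
n₁ = 1.250 × 34.26 = 42.8.
Round up: n₁ = 43, giving n₂ = 4 × 43 = 172.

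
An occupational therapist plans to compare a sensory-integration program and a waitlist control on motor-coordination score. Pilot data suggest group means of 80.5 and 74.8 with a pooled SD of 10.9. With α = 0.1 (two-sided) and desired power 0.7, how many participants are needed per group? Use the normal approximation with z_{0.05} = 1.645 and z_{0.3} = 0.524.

n = 35 per group

Cohen's d = |M₁ − M₂| / SD_pooled = |80.5 − 74.8| / 10.9 = 5.7 / 10.9 = 0.523.
For two independent groups with equal n: n = 2·((z_{α/2} + z_β) / d)².
z_{α/2} + z_β = 1.645 + 0.524 = 2.169.
n = 2 × (2.169 / 0.523)² = 2 × 4.147² = 2 × 17.20 = 34.4.
Round up to the next whole participant.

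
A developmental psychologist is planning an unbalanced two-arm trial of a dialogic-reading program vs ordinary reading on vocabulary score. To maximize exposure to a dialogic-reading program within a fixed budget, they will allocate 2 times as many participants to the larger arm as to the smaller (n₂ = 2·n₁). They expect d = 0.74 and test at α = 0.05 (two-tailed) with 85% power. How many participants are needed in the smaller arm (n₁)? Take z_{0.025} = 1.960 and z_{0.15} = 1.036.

With allocation ratio k = n₂/n₁ = 2, Var(x̄₁−x̄₂) = σ²(1/n₁ + 1/(k·n₁)) = σ²·(k+1)/(k·n₁).
So n₁ = (1 + 1/k)·((z_{α/2} + z_β)/d)² = 1.500 × (2.996/0.74)².
n₁ = 1.500 × 16.39 = 24.6.
Round up: n₁ = 25, giving n₂ = 2 × 25 = 50.

n₁ = 25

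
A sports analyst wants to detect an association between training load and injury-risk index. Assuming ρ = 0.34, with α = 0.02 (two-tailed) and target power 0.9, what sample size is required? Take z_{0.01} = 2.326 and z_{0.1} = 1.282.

Fisher's z: C = ½·ln((1+r)/(1−r)) = ½·ln(2.0303) = 0.3541.
n = ((z_{α/2} + z_β)/C)² + 3.
(2.326 + 1.282) / 0.3541 = 3.608 / 0.3541 = 10.189.
n = 10.189² + 3 = 103.82 + 3 = 106.8.
Round up.

n = 107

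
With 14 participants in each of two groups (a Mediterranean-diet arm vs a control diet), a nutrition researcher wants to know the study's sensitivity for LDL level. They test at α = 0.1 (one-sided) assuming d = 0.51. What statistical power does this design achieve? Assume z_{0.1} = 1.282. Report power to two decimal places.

power ≈ 0.53

For two equal groups, power = Φ(d·√(n/2) − z_{α}).
d·√(n/2) = 0.51 × √(14/2) = 0.51 × 2.646 = 1.349.
z_β = 1.349 − 1.282 = 0.067.
Power = Φ(0.067) = 0.527.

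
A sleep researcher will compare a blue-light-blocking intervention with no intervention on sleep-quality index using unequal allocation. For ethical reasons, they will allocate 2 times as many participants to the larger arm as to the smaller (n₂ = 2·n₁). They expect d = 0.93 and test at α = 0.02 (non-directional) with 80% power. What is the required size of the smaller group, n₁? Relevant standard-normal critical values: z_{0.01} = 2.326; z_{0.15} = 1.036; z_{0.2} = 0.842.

n₁ = 18

With allocation ratio k = n₂/n₁ = 2, Var(x̄₁−x̄₂) = σ²(1/n₁ + 1/(k·n₁)) = σ²·(k+1)/(k·n₁).
So n₁ = (1 + 1/k)·((z_{α/2} + z_β)/d)² = 1.500 × (3.168/0.93)².
n₁ = 1.500 × 11.60 = 17.4.
Round up: n₁ = 18, giving n₂ = 2 × 18 = 36.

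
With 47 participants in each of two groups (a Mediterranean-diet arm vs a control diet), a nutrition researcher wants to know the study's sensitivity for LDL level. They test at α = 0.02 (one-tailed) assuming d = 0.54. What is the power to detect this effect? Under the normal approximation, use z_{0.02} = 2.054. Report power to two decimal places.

power ≈ 0.71

For two equal groups, power = Φ(d·√(n/2) − z_{α}).
d·√(n/2) = 0.54 × √(47/2) = 0.54 × 4.848 = 2.618.
z_β = 2.618 − 2.054 = 0.564.
Power = Φ(0.564) = 0.714.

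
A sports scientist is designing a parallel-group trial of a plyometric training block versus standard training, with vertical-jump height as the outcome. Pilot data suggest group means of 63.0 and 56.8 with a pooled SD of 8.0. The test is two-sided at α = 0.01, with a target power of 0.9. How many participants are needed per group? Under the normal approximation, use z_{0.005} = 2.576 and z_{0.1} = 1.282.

n = 50 per group

Cohen's d = |M₁ − M₂| / SD_pooled = |63.0 − 56.8| / 8.0 = 6.2 / 8.0 = 0.775.
For two independent groups with equal n: n = 2·((z_{α/2} + z_β) / d)².
z_{α/2} + z_β = 2.576 + 1.282 = 3.858.
n = 2 × (3.858 / 0.775)² = 2 × 4.978² = 2 × 24.78 = 49.6.
Round up to the next whole participant.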